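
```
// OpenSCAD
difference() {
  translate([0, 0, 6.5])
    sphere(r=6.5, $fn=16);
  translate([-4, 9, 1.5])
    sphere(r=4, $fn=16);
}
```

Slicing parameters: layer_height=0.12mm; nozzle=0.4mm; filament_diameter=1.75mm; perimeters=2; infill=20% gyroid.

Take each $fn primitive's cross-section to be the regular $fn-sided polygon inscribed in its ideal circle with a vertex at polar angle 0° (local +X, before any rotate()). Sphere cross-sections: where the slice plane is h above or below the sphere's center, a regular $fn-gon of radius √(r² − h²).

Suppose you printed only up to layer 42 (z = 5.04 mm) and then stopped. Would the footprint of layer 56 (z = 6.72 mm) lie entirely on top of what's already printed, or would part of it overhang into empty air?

part overhangs

Compare the two slices. At z = 5.04: the r=6.5 sphere contributes a regular 16-gon of circumradius √(6.5²−1.46²) = 6.334 (area = (16/2)·6.334²·sin(360°/16) = 122.82 mm²); the r=4 sphere at (-4, 9) slices to a regular 16-gon of circumradius 1.862 (√(r²−h²) with h=3.54 from center) (area = (16/2)·1.862²·sin(360°/16) = 10.62 mm²); Taking the first minus the rest: starting from the r=6.5 sphere (122.82 mm²), the r=4 sphere at (-4, 9) misses the remaining region (no effect) — area = 122.82 mm². At z = 6.72: the r=6.5 sphere contributes a regular 16-gon of circumradius √(6.5²−0.22²) = 6.496 (area = (16/2)·6.496²·sin(360°/16) = 129.20 mm²); the sphere at (-4, 9) is absent (|z−center|=5.220 > r=4); Subtracting the remaining from the first: none of the subtracted shapes is present at this height, so the r=6.5 sphere is unchanged — area = 129.20 mm². Checking containment: at z = 6.72 the cross-section extends beyond the z = 5.04 cross-section by about 6.38 mm².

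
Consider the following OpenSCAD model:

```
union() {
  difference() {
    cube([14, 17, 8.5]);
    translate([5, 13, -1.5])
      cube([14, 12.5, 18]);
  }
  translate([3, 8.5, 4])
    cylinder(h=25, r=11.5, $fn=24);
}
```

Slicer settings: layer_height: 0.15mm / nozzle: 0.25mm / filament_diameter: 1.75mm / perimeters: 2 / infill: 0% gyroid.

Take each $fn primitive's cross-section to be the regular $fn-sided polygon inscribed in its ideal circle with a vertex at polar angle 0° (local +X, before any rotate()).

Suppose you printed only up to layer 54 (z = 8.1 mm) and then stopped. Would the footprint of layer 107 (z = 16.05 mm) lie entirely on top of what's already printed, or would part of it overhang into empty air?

Compare the two slices. At z = 8.1: the cube (footprint 14×17) is included at this height (area 238.00 mm²); the cube at (5, 13) is present — its section is the full 14×12.5 rectangle (area 175.00 mm²); Subtracting the remaining from the first: starting from the 14×17 cube (238.00 mm²), the 14×12.5 cube at (5, 13) partially overlaps it — only the 36.00 mm² overlap (of its 175.00 mm²) is removed, clipping the outline — area = 202.00 mm²; the r=11.5 cylinder at (3, 8.5) contributes a regular 24-gon of circumradius 11.5 (area = (24/2)·11.500²·sin(360°/24) = 410.75 mm²); Merging all regions: the regions partially overlap — summed areas 612.75 mm² minus the doubly-counted overlap 194.56 mm² gives 418.18 mm² — area = 418.18 mm². At z = 16.05: the cube is absent (z outside [0, 8.5]); the cube at (5, 13) is present — its section is the full 14×12.5 rectangle (area 175.00 mm²); After the difference (first − rest): the first operand is absent here, so nothing remains; the cylinder at (3, 8.5): section is a regular 24-gon, circumradius r=11.5 (area = (24/2)·11.500²·sin(360°/24) = 410.75 mm²); Taking the union: only the r=11.5 cylinder at (3, 8.5) is present, so the union is just that shape — area = 410.75 mm². Checking containment: the cross-section at z = 16.05 is a subset of the cross-section at z = 8.1.

entirely on top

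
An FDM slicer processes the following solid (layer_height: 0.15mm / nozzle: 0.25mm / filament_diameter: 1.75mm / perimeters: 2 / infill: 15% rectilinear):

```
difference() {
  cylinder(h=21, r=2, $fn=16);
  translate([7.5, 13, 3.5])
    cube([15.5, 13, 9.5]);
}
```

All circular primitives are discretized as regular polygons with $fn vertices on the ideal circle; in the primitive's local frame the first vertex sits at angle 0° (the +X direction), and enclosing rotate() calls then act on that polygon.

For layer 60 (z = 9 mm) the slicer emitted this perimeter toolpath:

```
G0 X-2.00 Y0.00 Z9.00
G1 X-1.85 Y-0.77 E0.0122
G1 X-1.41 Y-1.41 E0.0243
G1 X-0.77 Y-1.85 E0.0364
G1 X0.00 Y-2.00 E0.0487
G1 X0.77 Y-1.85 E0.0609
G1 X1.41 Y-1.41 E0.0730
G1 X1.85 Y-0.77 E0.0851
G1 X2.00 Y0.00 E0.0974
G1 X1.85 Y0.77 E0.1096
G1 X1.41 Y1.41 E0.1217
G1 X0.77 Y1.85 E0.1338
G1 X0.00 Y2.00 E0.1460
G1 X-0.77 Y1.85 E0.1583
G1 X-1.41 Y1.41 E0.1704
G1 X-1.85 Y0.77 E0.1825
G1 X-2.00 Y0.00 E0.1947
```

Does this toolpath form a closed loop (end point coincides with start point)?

yes

Start point (G0): (-2.00, 0.00). End point (last G1): the path returns to the start — closed.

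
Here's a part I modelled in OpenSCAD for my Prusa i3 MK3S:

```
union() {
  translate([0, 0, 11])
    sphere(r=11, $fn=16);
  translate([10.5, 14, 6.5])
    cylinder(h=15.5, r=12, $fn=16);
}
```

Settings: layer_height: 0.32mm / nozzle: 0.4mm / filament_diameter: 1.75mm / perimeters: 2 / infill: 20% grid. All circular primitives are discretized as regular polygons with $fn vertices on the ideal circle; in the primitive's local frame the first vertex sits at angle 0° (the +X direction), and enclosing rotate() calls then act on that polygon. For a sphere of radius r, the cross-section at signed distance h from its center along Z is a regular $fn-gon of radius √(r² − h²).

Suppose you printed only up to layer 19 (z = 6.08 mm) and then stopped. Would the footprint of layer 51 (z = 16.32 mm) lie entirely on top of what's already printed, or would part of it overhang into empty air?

Compare the two slices. At z = 6.08: the r=11 sphere contributes a regular 16-gon of circumradius √(11²−4.92²) = 9.838 (area = (16/2)·9.838²·sin(360°/16) = 296.33 mm²); the cylinder at (10.5, 14) is absent (z outside [6.5, 22]); Combining (union): only the r=11 sphere is present, so the union is just that shape — area = 296.33 mm². At z = 16.32: the sphere: section is a regular 16-gon, circumradius = √(r²−h²) = √(11²−5.32²) = 9.628 (area = (16/2)·9.628²·sin(360°/16) = 283.79 mm²); the r=12 cylinder at (10.5, 14) contributes a regular 16-gon of circumradius 12 (area = (16/2)·12.000²·sin(360°/16) = 440.85 mm²); Combining (union): the regions partially overlap — summed areas 724.64 mm² minus the doubly-counted overlap 31.77 mm² gives 692.87 mm² — area = 692.87 mm². Checking containment: at z = 16.32 the cross-section extends beyond the z = 6.08 cross-section by about 406.28 mm².

part overhangs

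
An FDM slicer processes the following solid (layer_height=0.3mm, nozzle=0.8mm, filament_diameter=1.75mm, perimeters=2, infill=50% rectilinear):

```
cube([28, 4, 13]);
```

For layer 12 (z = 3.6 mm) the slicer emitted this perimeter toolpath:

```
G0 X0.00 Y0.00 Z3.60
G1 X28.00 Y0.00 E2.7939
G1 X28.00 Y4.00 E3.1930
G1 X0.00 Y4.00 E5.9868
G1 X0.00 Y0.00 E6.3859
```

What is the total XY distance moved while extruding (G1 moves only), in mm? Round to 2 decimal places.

64.00 mm

Sum the Euclidean lengths of each G1 segment: total = 64.00 mm.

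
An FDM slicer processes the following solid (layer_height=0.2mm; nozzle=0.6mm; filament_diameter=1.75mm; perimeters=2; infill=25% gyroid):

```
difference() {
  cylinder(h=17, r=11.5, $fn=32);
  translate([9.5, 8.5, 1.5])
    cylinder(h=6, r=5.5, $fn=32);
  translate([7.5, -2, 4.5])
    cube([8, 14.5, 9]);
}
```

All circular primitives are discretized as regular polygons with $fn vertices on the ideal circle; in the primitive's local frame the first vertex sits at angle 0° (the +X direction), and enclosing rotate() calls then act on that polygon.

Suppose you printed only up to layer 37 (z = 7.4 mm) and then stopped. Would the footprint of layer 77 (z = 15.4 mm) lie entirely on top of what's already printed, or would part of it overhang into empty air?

Compare the two slices. At z = 7.4: the r=11.5 cylinder gives a regular 32-gon of circumradius 11.5 (constant along its height) (area = (32/2)·11.500²·sin(360°/32) = 412.81 mm²); the r=5.5 cylinder at (9.5, 8.5) gives a regular 32-gon of circumradius 5.5 (constant along its height) (area = (32/2)·5.500²·sin(360°/32) = 94.42 mm²); the cube at (7.5, -2) (footprint 8×14.5) is included at this height (area 116.00 mm²); Taking the first minus the rest: starting from the r=11.5 cylinder (412.81 mm²), the r=5.5 cylinder at (9.5, 8.5) partially overlaps it — only the 29.17 mm² overlap (of its 94.42 mm²) is removed, clipping the outline; the 8×14.5 cube at (7.5, -2) partially overlaps it — only the 19.72 mm² overlap (of its 116.00 mm²) is removed, clipping the outline — area = 363.92 mm². At z = 15.4: the cylinder: section is a regular 32-gon, circumradius r=11.5 (area = (32/2)·11.500²·sin(360°/32) = 412.81 mm²); the cylinder at (9.5, 8.5) is not intersected at this z (z outside [1.5, 7.5]); the cube at (7.5, -2) is not intersected at this z (z outside [4.5, 13.5]); Subtracting the remaining from the first: none of the subtracted shapes is present at this height, so the r=11.5 cylinder is unchanged — area = 412.81 mm². Checking containment: at z = 15.4 the cross-section extends beyond the z = 7.4 cross-section by about 48.89 mm².

part overhangs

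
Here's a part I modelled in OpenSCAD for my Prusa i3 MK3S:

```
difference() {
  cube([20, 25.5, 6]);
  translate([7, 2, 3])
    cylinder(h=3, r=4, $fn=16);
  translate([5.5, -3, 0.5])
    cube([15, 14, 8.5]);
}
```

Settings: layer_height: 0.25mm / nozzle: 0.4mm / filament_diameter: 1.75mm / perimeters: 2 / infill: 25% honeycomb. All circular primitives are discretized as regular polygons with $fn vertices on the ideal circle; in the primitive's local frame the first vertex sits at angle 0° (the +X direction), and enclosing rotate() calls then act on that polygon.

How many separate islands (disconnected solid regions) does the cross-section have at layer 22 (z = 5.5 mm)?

1

At z = 5.5 mm: the 20×25.5 cube contributes its full rectangle; the r=4 cylinder at (7, 2) gives a regular 16-gon of circumradius 4 (constant along its height); the cube at (5.5, -3) (footprint 15×14) is included at this height; Taking the first minus the rest: starting from the 20×25.5 cube, the r=4 cylinder at (7, 2) partially overlaps it — only the 39.59 mm² overlap (of its 48.98 mm²) is removed, clipping the outline; the 15×14 cube at (5.5, -3) partially overlaps it — only the 130.93 mm² overlap (of its 210.00 mm²) is removed, clipping the outline — 1 connected region. Overall, the cross-section is a single solid region. Island count = 1.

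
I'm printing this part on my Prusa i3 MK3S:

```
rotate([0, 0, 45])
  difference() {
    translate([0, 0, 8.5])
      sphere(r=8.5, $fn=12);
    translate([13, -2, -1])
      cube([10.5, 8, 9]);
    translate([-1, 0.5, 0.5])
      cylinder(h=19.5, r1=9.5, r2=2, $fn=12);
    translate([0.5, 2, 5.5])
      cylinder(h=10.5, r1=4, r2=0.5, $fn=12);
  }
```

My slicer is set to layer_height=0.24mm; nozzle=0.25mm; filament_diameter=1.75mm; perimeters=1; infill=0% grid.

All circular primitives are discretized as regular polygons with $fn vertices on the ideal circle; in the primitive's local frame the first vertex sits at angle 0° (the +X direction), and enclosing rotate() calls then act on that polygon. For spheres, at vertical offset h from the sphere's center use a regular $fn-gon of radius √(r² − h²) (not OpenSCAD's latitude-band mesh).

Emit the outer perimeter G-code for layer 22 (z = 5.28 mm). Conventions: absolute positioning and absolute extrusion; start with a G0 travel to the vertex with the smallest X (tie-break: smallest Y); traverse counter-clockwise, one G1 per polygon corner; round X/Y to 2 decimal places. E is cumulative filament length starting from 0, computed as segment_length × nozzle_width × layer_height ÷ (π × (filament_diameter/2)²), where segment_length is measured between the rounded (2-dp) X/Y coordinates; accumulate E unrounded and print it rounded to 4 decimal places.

At z = 5.28 mm: the r=8.5 sphere contributes a regular 12-gon of circumradius √(8.5²−3.22²) = 7.866; the 10.5×8 cube at (13, -2) contributes its full rectangle; the cone at (-1, 0.5) contributes a regular 12-gon of circumradius 7.662 (interpolated between r1=9.5 and r2=2 at t=0.245); the cone at (0.5, 2) is absent (z outside [5.5, 16]); Taking the first minus the rest: starting from the r=8.5 sphere, the 10.5×8 cube at (13, -2) misses the remaining region (no effect); the cone at (-1, 0.5) partially overlaps it — only the 163.62 mm² overlap (of its 176.10 mm²) is removed, clipping the outline — 1 connected region; (whole slice rotated 45° about Z — lengths, areas and connectivity unchanged). The outline is a single polygon with 14 vertices. Extrusion per mm of travel: 0.25 × 0.24 / (π × 0.875²) = 0.024945. Accumulating E over each segment gives final E = 1.2427.

G0 X-2.99 Y7.05 Z5.28
G1 X0.92 Y7.05 E0.0975
G1 X4.36 Y5.06 E0.1967
G1 X6.34 Y1.63 E0.2955
G1 X6.34 Y-2.34 E0.3945
G1 X4.36 Y-5.77 E0.4933
G1 X1.19 Y-7.60 E0.5846
G1 X2.04 Y-7.60 E0.6058
G1 X5.56 Y-5.56 E0.7073
G1 X7.60 Y-2.04 E0.8088
G1 X7.60 Y2.04 E0.9106
G1 X5.56 Y5.56 E1.0120
G1 X2.04 Y7.60 E1.1135
G1 X-2.04 Y7.60 E1.2153
G1 X-2.99 Y7.05 E1.2427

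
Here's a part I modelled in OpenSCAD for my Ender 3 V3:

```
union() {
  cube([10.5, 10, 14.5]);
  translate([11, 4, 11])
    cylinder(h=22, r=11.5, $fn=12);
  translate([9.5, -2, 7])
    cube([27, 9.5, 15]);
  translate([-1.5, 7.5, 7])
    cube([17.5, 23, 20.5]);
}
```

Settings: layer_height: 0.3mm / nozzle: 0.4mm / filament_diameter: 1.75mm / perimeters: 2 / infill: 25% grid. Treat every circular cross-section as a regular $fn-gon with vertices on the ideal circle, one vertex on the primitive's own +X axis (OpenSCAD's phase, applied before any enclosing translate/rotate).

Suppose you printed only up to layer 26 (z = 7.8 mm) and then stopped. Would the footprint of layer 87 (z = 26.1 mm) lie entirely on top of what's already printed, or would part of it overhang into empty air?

part overhangs

Compare the two slices. At z = 7.8: the cube (footprint 10.5×10) is included at this height (area 105.00 mm²); the cylinder at (11, 4) does not reach this height (z outside [11, 33]); the cube at (9.5, -2) (footprint 27×9.5) is included at this height (area 256.50 mm²); the cube at (-1.5, 7.5) (footprint 17.5×23) is included at this height (area 402.50 mm²); Merging all regions: the regions partially overlap — summed areas 764.00 mm² minus the doubly-counted overlap 33.75 mm² gives 730.25 mm² — area = 730.25 mm². At z = 26.1: the cube is absent (z outside [0, 14.5]); the r=11.5 cylinder at (11, 4) gives a regular 12-gon of circumradius 11.5 (constant along its height) (area = (12/2)·11.500²·sin(360°/12) = 396.75 mm²); the cube at (9.5, -2) does not reach this height (z outside [7, 22]); the cube at (-1.5, 7.5) (footprint 17.5×23) is included at this height (area 402.50 mm²); Combining (union): the regions partially overlap — summed areas 799.25 mm² minus the doubly-counted overlap 97.23 mm² gives 702.02 mm² — area = 702.02 mm². Checking containment: at z = 26.1 the cross-section extends beyond the z = 7.8 cross-section by about 112.23 mm².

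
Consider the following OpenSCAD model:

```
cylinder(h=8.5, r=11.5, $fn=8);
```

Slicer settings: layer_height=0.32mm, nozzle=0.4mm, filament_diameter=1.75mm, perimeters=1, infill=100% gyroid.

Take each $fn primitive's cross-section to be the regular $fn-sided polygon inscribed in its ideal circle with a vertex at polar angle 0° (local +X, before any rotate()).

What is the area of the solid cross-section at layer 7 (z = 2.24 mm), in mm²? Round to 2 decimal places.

374.06 mm²

At z = 2.24 mm: the r=11.5 cylinder gives a regular 8-gon of circumradius 11.5 (constant along its height) (area = (8/2)·11.500²·sin(360°/8) = 374.06 mm²). Overall, the cross-section is a single solid region. Net area = 374.06 mm².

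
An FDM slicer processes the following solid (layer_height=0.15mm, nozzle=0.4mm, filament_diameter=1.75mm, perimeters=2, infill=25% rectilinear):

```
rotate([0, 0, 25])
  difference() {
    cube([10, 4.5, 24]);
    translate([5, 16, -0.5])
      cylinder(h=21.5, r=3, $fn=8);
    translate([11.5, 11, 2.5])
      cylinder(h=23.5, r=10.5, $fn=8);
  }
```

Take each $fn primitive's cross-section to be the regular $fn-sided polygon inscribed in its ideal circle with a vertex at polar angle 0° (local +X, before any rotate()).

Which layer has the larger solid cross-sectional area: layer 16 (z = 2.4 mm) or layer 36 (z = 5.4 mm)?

layer 16 (z = 2.4 mm)

Layer 16 (z = 2.4): the cube is present — its section is the full 10×4.5 rectangle (area 45.00 mm²); the cylinder at (5, 16): section is a regular 8-gon, circumradius r=3 (area = (8/2)·3.000²·sin(360°/8) = 25.46 mm²); the cylinder at (11.5, 11) does not reach this height (z outside [2.5, 26]); Taking the first minus the rest: starting from the 10×4.5 cube (45.00 mm²), the r=3 cylinder at (5, 16) misses the remaining region (no effect) — area = 45.00 mm²; (rotated 25° about Z; rotation is an isometry so areas/perimeters/island counts are preserved). So its area = 45.00 mm². Layer 36 (z = 5.4): the cube is present — its section is the full 10×4.5 rectangle (area 45.00 mm²); the r=3 cylinder at (5, 16) gives a regular 8-gon of circumradius 3 (constant along its height) (area = (8/2)·3.000²·sin(360°/8) = 25.46 mm²); the r=10.5 cylinder at (11.5, 11) gives a regular 8-gon of circumradius 10.5 (constant along its height) (area = (8/2)·10.500²·sin(360°/8) = 311.83 mm²); Subtracting the remaining from the first: starting from the 10×4.5 cube (45.00 mm²), the r=3 cylinder at (5, 16) misses the remaining region (no effect); the r=10.5 cylinder at (11.5, 11) partially overlaps it — only the 12.92 mm² overlap (of its 311.83 mm²) is removed, clipping the outline — area = 32.08 mm²; (rotated 25° about Z; rotation is an isometry so areas/perimeters/island counts are preserved). So its area = 32.08 mm². Layer 16 is larger (45.00 vs 32.08 mm²).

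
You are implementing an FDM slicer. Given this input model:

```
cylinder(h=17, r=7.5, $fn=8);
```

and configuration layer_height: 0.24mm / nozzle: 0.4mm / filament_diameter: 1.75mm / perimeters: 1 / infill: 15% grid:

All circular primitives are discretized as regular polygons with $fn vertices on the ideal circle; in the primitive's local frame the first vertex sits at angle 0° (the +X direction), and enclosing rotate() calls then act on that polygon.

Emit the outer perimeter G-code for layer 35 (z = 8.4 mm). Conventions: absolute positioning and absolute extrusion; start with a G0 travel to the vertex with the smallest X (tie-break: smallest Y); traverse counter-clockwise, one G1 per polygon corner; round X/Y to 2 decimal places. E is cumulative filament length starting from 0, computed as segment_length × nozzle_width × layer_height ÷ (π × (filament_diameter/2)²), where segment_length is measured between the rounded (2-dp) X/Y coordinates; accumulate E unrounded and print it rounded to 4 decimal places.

At z = 8.4 mm: the r=7.5 cylinder contributes a regular 8-gon of circumradius 7.5. The outline is a single polygon with 8 vertices. Extrusion per mm of travel: 0.4 × 0.24 / (π × 0.875²) = 0.039912. Accumulating E over each segment gives final E = 1.8323.

G0 X-7.50 Y0.00 Z8.40
G1 X-5.30 Y-5.30 E0.2290
G1 X0.00 Y-7.50 E0.4581
G1 X5.30 Y-5.30 E0.6871
G1 X7.50 Y0.00 E0.9161
G1 X5.30 Y5.30 E1.1452
G1 X0.00 Y7.50 E1.3742
G1 X-5.30 Y5.30 E1.6032
G1 X-7.50 Y0.00 E1.8323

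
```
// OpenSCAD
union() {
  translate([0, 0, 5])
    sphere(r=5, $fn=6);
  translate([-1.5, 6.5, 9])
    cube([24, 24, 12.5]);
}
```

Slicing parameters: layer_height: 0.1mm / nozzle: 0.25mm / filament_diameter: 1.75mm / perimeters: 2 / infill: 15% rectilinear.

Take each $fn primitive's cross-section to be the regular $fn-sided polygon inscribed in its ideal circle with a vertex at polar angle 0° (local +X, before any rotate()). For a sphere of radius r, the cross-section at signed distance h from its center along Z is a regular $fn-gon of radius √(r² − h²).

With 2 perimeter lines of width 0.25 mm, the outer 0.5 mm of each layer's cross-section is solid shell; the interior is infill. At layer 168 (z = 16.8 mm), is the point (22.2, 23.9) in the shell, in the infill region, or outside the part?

At z = 16.8 mm: the sphere is not intersected at this z (|z−center|=11.800 > r=5); the 24×24 cube at (-1.5, 6.5) contributes its full rectangle; Merging all regions: only the 24×24 cube at (-1.5, 6.5) is present, so the union is just that shape — 1 connected region. Overall, the cross-section is a single solid region. The nearest boundary edge runs (22.50, 6.50)→(22.50, 30.50); distance from the point to it = 0.30 mm. The point is inside the cross-section, 0.30 mm from the nearest boundary — within the 0.5 mm shell band (2 × 0.25).

shell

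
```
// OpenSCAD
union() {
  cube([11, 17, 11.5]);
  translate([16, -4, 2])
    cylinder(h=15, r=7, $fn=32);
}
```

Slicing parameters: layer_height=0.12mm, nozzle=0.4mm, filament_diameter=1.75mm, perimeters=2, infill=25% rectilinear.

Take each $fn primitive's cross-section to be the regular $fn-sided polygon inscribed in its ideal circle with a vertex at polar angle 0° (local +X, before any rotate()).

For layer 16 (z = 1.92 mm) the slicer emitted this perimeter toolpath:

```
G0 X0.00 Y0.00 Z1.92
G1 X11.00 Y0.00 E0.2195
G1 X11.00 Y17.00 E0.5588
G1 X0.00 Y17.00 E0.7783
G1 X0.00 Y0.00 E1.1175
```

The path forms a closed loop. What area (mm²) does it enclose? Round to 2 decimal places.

Apply the shoelace formula to the sequence of (X, Y) vertices; enclosed area = 187.00 mm².

187.00 mm²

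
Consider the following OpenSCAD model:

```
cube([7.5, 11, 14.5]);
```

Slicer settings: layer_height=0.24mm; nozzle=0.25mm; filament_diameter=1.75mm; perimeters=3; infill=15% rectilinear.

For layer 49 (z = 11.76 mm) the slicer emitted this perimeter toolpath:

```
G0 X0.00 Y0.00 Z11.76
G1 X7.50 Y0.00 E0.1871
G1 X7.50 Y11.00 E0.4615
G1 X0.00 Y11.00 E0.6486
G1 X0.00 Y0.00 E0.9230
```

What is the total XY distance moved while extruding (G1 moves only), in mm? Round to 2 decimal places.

Sum the Euclidean lengths of each G1 segment: total = 37.00 mm.

37.00 mm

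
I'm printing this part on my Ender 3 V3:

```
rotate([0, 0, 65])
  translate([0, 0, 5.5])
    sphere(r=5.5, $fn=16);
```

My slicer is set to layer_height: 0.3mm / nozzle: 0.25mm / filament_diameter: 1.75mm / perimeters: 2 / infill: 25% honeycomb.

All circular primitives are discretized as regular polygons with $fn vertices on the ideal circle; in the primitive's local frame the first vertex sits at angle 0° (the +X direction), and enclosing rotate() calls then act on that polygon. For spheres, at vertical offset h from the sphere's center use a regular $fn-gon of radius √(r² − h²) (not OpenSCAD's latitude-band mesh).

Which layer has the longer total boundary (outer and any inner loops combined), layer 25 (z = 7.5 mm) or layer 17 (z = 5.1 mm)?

layer 17 (z = 5.1 mm)

Layer 25 (z = 7.5): the sphere: section is a regular 16-gon, circumradius = √(r²−h²) = √(5.5²−2²) = 5.123 (perimeter = 2·16·5.123·sin(180°/16) = 31.99 mm); (rotated 65° about Z; rotation is an isometry so areas/perimeters/island counts are preserved). So its perimeter = 31.99 mm. Layer 17 (z = 5.1): the r=5.5 sphere slices to a regular 16-gon of circumradius 5.485 (√(r²−h²) with h=0.4 from center) (perimeter = 2·16·5.485·sin(180°/16) = 34.24 mm); (rotated 65° about Z; rotation is an isometry so areas/perimeters/island counts are preserved). So its perimeter = 34.24 mm. Layer 17 is larger (34.24 vs 31.99 mm).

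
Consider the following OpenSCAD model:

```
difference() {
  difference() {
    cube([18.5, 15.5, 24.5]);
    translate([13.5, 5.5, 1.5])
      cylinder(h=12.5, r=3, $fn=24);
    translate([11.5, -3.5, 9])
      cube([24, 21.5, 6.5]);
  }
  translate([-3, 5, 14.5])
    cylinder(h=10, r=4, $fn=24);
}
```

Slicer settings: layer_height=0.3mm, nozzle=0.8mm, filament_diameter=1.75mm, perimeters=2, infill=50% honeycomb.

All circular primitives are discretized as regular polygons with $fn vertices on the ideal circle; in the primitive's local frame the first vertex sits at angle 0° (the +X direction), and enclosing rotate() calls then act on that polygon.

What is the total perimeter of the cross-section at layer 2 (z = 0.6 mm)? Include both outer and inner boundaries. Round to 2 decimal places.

68.00 mm

At z = 0.6 mm: the cube is present — its section is the full 18.5×15.5 rectangle (perimeter 68.00 mm); the cylinder at (13.5, 5.5) is not intersected at this z (z outside [1.5, 14]); the cube at (11.5, -3.5) does not reach this height (z outside [9, 15.5]); Subtracting the remaining from the first: none of the subtracted shapes is present at this height, so the 18.5×15.5 cube is unchanged — boundary = 68.00 mm; the cylinder at (-3, 5) is not intersected at this z (z outside [14.5, 24.5]); After the difference (first − rest): none of the subtracted shapes is present at this height, so that combined region is unchanged — boundary = 68.00 mm. Overall, the cross-section is a single solid region. Total boundary length (outer) = 68.00 mm.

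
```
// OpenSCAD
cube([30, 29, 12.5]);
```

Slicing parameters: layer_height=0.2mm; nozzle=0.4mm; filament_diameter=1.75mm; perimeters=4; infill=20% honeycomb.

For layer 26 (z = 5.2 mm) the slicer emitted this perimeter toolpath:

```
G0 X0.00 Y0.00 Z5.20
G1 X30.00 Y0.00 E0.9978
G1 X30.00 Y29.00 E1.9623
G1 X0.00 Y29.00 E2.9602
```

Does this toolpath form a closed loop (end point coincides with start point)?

no

Start point (G0): (0.00, 0.00). End point (last G1): the path does not return to the start — open.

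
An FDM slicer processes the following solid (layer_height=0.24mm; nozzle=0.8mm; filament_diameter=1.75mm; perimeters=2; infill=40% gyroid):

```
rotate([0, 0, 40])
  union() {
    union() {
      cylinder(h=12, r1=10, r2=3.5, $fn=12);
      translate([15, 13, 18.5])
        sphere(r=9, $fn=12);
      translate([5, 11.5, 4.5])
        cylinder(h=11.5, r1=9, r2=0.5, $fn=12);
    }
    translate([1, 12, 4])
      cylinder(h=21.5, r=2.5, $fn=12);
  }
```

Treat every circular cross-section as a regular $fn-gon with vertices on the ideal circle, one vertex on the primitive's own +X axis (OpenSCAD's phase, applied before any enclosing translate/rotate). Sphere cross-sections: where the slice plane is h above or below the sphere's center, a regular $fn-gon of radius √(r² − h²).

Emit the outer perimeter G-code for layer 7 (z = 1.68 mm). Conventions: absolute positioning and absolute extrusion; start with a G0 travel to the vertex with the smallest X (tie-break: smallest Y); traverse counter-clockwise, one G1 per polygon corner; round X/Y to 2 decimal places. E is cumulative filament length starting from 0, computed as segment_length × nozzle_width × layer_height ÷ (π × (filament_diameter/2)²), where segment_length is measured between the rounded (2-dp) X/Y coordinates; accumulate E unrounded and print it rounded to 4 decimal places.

At z = 1.68 mm: the cone contributes a regular 12-gon of circumradius 9.090 (interpolated between r1=10 and r2=3.5 at t=0.140); the sphere at (15, 13) is not intersected at this z (|z−center|=16.820 > r=9); the cone at (5, 11.5) does not reach this height (z outside [4.5, 16]); Combining (union): only the cone is present, so the union is just that shape — 1 connected region; the cylinder at (1, 12) is not intersected at this z (z outside [4, 25.5]); Taking the union: only the result so far is present, so the union is just that shape — 1 connected region; (whole slice rotated 40° about Z — lengths, areas and connectivity unchanged). The outline is a single polygon with 12 vertices. Extrusion per mm of travel: 0.8 × 0.24 / (π × 0.875²) = 0.079824. Accumulating E over each segment gives final E = 4.5060.

G0 X-8.95 Y-1.58 Z1.68
G1 X-6.96 Y-5.84 E0.3753
G1 X-3.11 Y-8.54 E0.7507
G1 X1.58 Y-8.95 E1.1265
G1 X5.84 Y-6.96 E1.5018
G1 X8.54 Y-3.11 E1.8772
G1 X8.95 Y1.58 E2.2530
G1 X6.96 Y5.84 E2.6283
G1 X3.11 Y8.54 E3.0037
G1 X-1.58 Y8.95 E3.3795
G1 X-5.84 Y6.96 E3.7548
G1 X-8.54 Y3.11 E4.1302
G1 X-8.95 Y-1.58 E4.5060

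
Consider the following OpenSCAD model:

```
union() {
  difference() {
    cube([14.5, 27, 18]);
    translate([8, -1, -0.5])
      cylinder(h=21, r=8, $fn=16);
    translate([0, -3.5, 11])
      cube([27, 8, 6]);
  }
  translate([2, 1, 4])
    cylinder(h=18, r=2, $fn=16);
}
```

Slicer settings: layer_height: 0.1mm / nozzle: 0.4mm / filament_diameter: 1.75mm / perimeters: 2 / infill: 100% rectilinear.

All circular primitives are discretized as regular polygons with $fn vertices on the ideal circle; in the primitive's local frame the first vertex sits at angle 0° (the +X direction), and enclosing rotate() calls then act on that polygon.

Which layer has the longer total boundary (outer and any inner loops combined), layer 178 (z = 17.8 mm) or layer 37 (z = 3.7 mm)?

layer 178 (z = 17.8 mm)

Layer 178 (z = 17.8): the cube (footprint 14.5×27) is included at this height (perimeter 83.00 mm); the r=8 cylinder at (8, -1) contributes a regular 16-gon of circumradius 8 (perimeter = 2·16·8.000·sin(180°/16) = 49.94 mm); the cube at (0, -3.5) is absent (z outside [11, 17]); Taking the first minus the rest: starting from the 14.5×27 cube, the r=8 cylinder at (8, -1) partially overlaps it — only the 79.31 mm² overlap (of its 195.93 mm²) is removed, clipping the outline — boundary = 84.53 mm; the cylinder at (2, 1): section is a regular 16-gon, circumradius r=2 (perimeter = 2·16·2.000·sin(180°/16) = 12.49 mm); Merging all regions: the regions partially overlap (shared area 0.73 mm²), so the edge portions inside another operand are dropped and the merged outline is re-measured after clipping — boundary = 91.21 mm. So its perimeter = 91.21 mm. Layer 37 (z = 3.7): the cube is present — its section is the full 14.5×27 rectangle (perimeter 83.00 mm); the cylinder at (8, -1): section is a regular 16-gon, circumradius r=8 (perimeter = 2·16·8.000·sin(180°/16) = 49.94 mm); the cube at (0, -3.5) does not reach this height (z outside [11, 17]); After the difference (first − rest): starting from the 14.5×27 cube, the r=8 cylinder at (8, -1) partially overlaps it — only the 79.31 mm² overlap (of its 195.93 mm²) is removed, clipping the outline — boundary = 84.53 mm; the cylinder at (2, 1) does not reach this height (z outside [4, 22]); Merging all regions: only that combined region is present, so the union is just that shape — boundary = 84.53 mm. So its perimeter = 84.53 mm. Layer 178 is larger (91.21 vs 84.53 mm).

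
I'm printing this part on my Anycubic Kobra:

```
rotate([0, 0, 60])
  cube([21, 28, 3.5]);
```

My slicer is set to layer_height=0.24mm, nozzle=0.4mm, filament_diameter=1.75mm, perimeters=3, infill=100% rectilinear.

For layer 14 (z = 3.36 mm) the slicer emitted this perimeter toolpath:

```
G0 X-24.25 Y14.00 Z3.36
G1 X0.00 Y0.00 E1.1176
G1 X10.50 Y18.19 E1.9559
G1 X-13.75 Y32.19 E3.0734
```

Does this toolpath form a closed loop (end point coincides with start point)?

Start point (G0): (-24.25, 14.00). End point (last G1): the path does not return to the start — open.

no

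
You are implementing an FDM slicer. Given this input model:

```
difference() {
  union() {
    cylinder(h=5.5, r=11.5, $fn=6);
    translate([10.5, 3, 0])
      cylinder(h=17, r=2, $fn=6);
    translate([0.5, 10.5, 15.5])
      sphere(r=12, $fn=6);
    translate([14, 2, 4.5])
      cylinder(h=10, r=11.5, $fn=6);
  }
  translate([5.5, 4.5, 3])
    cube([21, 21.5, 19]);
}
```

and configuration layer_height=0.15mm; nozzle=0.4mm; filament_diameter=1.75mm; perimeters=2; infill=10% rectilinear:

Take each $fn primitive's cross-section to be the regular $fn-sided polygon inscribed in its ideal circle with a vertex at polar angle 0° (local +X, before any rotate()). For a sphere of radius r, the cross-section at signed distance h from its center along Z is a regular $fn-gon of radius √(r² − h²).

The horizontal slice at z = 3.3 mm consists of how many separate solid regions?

1

At z = 3.3 mm: the r=11.5 cylinder gives a regular 6-gon of circumradius 11.5 (constant along its height); the cylinder at (10.5, 3): section is a regular 6-gon, circumradius r=2; the sphere at (0.5, 10.5) is not intersected at this z (|z−center|=12.200 > r=12); the cylinder at (14, 2) is absent (z outside [4.5, 14.5]); Combining (union): the regions partially overlap (shared area 2.89 mm²), so overlapping operands fuse into one piece — 1 connected region; the cube at (5.5, 4.5) is present — its section is the full 21×21.5 rectangle; Subtracting the remaining from the first: starting from that combined region, the 21×21.5 cube at (5.5, 4.5) partially overlaps it — only the 10.46 mm² overlap (of its 451.50 mm²) is removed, clipping the outline — 1 connected region. The result has 1 disconnected region.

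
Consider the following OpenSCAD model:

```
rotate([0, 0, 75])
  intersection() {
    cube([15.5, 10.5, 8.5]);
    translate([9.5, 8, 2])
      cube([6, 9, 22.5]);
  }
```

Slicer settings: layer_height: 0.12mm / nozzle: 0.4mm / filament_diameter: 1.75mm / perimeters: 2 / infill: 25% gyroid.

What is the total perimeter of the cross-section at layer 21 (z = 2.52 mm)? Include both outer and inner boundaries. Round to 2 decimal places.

17.00 mm

At z = 2.52 mm: the cube (footprint 15.5×10.5) is included at this height (perimeter 52.00 mm); the 6×9 cube at (9.5, 8) contributes its full rectangle (perimeter 30.00 mm); Taking the intersection: the 6×9 cube at (9.5, 8) partially overlaps the 15.5×10.5 cube; clipping to the common part keeps 15.00 mm² — boundary = 17.00 mm; (rotated 75° about Z; rotation is an isometry so areas/perimeters/island counts are preserved). Overall, the cross-section is a single solid region. Total boundary length (outer) = 17.00 mm.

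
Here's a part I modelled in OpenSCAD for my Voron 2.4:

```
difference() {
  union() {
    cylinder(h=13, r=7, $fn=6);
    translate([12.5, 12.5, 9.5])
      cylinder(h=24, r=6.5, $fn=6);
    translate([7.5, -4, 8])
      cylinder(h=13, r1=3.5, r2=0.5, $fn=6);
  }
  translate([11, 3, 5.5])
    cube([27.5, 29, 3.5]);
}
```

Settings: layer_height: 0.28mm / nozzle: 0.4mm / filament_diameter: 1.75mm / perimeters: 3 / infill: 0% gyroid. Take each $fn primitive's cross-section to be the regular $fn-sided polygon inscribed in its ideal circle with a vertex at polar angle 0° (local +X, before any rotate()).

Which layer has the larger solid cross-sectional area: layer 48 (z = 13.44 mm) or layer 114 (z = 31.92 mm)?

Layer 48 (z = 13.44): the cylinder is not intersected at this z (z outside [0, 13]); the cylinder at (12.5, 12.5): section is a regular 6-gon, circumradius r=6.5 (area = (6/2)·6.500²·sin(360°/6) = 109.77 mm²); the cone at (7.5, -4) contributes a regular 6-gon of circumradius 2.245 (interpolated between r1=3.5 and r2=0.5 at t=0.418) (area = (6/2)·2.245²·sin(360°/6) = 13.09 mm²); Combining (union): the 2 present regions are separate (no shared area or edge), so areas and boundary lengths simply add and each stays a separate island — area = 122.86 mm²; the cube at (11, 3) does not reach this height (z outside [5.5, 9]); Subtracting the remaining from the first: none of the subtracted shapes is present at this height, so that combined region is unchanged — area = 122.86 mm². So its area = 122.86 mm². Layer 114 (z = 31.92): the cylinder is not intersected at this z (z outside [0, 13]); the cylinder at (12.5, 12.5): section is a regular 6-gon, circumradius r=6.5 (area = (6/2)·6.500²·sin(360°/6) = 109.77 mm²); the cone at (7.5, -4) does not reach this height (z outside [8, 21]); Combining (union): only the r=6.5 cylinder at (12.5, 12.5) is present, so the union is just that shape — area = 109.77 mm²; the cube at (11, 3) does not reach this height (z outside [5.5, 9]); Subtracting the remaining from the first: none of the subtracted shapes is present at this height, so that combined region is unchanged — area = 109.77 mm². So its area = 109.77 mm². Layer 48 is larger (122.86 vs 109.77 mm²).

layer 48 (z = 13.44 mm)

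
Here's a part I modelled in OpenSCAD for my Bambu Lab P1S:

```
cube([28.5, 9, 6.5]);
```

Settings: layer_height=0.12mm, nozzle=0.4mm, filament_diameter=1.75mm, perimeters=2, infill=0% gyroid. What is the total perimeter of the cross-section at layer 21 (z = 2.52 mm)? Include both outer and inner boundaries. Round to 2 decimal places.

75.00 mm

At z = 2.52 mm: the 28.5×9 cube contributes its full rectangle (perimeter 75.00 mm). Overall, the cross-section is a single solid region. Total boundary length (outer) = 75.00 mm.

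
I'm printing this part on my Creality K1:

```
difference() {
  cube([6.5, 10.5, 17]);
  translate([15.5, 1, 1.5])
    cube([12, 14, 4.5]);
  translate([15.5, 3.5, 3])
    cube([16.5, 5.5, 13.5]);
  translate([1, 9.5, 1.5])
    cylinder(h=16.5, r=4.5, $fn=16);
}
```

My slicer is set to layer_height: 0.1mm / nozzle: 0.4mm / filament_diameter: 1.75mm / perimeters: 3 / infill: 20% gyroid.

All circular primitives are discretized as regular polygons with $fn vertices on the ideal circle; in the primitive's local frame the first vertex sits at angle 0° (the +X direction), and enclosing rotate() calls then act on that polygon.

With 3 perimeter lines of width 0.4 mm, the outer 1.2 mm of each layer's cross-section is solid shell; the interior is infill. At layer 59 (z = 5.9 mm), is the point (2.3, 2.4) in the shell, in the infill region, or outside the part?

infill

At z = 5.9 mm: the 6.5×10.5 cube contributes its full rectangle; the 12×14 cube at (15.5, 1) contributes its full rectangle; the cube at (15.5, 3.5) (footprint 16.5×5.5) is included at this height; the r=4.5 cylinder at (1, 9.5) gives a regular 16-gon of circumradius 4.5 (constant along its height); Taking the first minus the rest: starting from the 6.5×10.5 cube, the 12×14 cube at (15.5, 1) misses the remaining region (no effect); the 16.5×5.5 cube at (15.5, 3.5) misses the remaining region (no effect); the r=4.5 cylinder at (1, 9.5) partially overlaps it — only the 25.30 mm² overlap (of its 61.99 mm²) is removed, clipping the outline — 1 connected region. Overall, the cross-section is a single solid region. The nearest boundary edge runs (0.00, 0.00)→(0.00, 5.20); distance from the point to it = 2.30 mm. The point is inside the cross-section and 2.30 mm from the nearest boundary — more than the 1.2 mm shell width (3 × 0.4), so it's in the infill interior.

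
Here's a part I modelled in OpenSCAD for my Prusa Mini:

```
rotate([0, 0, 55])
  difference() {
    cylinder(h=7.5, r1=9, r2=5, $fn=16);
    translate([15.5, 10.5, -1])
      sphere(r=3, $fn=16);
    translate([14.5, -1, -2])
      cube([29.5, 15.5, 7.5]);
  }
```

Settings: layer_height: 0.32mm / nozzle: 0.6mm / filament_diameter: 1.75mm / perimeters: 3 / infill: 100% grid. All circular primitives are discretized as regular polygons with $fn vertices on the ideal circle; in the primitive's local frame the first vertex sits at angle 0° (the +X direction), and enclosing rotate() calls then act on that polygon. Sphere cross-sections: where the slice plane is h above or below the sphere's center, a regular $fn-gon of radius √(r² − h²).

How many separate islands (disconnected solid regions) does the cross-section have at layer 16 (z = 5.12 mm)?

1

At z = 5.12 mm: the cone: at t=0.683 of its height the radius interpolates to r₁+(r₂−r₁)t = 6.269, giving a regular 16-gon of that circumradius; the sphere at (15.5, 10.5) is absent (|z−center|=6.120 > r=3); the cube at (14.5, -1) is present — its section is the full 29.5×15.5 rectangle; Subtracting the remaining from the first: starting from the cone, the 29.5×15.5 cube at (14.5, -1) misses the remaining region (no effect) — 1 connected region; (rotated 55° about Z; rotation is an isometry so areas/perimeters/island counts are preserved). Overall, the cross-section is a single solid region. Island count = 1.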